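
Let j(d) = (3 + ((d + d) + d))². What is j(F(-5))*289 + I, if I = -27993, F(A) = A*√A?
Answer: -350517 - 26010*I*√5 ≈ -3.5052e+5 - 58160.0*I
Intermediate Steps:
F(A) = A^(3/2)
j(d) = (3 + 3*d)² (j(d) = (3 + (2*d + d))² = (3 + 3*d)²)
j(F(-5))*289 + I = (9*(1 + (-5)^(3/2))²)*289 - 27993 = (9*(1 - 5*I*√5)²)*289 - 27993 = 2601*(1 - 5*I*√5)² - 27993 = -27993 + 2601*(1 - 5*I*√5)²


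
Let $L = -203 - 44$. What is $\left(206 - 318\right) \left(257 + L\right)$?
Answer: $-1120$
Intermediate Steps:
$L = -247$ ($L = -203 - 44 = -247$)
$\left(206 - 318\right) \left(257 + L\right) = \left(206 - 318\right) \left(257 - 247\right) = \left(-112\right) 10 = -1120$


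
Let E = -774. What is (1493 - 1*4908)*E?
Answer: 2643210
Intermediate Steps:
(1493 - 1*4908)*E = (1493 - 1*4908)*(-774) = (1493 - 4908)*(-774) = -3415*(-774) = 2643210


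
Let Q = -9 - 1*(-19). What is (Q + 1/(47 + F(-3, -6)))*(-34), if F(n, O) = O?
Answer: -13974/41 ≈ -340.83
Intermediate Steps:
Q = 10 (Q = -9 + 19 = 10)
(Q + 1/(47 + F(-3, -6)))*(-34) = (10 + 1/(47 - 6))*(-34) = (10 + 1/41)*(-34) = (411/41)*(-34) = -13974/41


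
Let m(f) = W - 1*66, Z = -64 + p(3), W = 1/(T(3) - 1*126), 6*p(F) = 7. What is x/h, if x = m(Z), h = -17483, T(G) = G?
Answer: 8119/2150409 ≈ 0.0037756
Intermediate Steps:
p(F) = 7/6 (p(F) = (⅙)*7 = 7/6)
W = -1/123 (W = 1/(3 - 1*126) = 1/(3 - 126) = 1/(-123) = -1/123 ≈ -0.0081301)
Z = -377/6 (Z = -64 + 7/6 = -377/6 ≈ -62.833)
m(f) = -8119/123 (m(f) = -1/123 - 1*66 = -1/123 - 66 = -8119/123)
x = -8119/123 ≈ -66.008
x/h = -8119/123/(-17483) = -8119/123*(-1/17483) = 8119/2150409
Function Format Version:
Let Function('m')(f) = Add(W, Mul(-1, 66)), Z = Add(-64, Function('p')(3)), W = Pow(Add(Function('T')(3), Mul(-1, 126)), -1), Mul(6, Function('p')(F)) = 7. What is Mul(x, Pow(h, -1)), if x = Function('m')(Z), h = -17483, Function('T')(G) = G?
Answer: Rational(8119, 2150409) ≈ 0.0037756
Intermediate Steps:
Function('p')(F) = Rational(7, 6) (Function('p')(F) = Mul(Rational(1, 6), 7) = Rational(7, 6))
W = Rational(-1, 123) (W = Pow(Add(3, Mul(-1, 126)), -1) = Pow(Add(3, -126), -1) = Pow(-123, -1) = Rational(-1, 123) ≈ -0.0081301)
Z = Rational(-377, 6) (Z = Add(-64, Rational(7, 6)) = Rational(-377, 6) ≈ -62.833)
Function('m')(f) = Rational(-8119, 123) (Function('m')(f) = Add(Rational(-1, 123), Mul(-1, 66)) = Add(Rational(-1, 123), -66) = Rational(-8119, 123))
x = Rational(-8119, 123) ≈ -66.008
Mul(x, Pow(h, -1)) = Mul(Rational(-8119, 123), Pow(-17483, -1)) = Mul(Rational(-8119, 123), Rational(-1, 17483)) = Rational(8119, 2150409)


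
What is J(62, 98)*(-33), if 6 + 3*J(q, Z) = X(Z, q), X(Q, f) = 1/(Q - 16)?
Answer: 5401/82 ≈ 65.866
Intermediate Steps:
X(Q, f) = 1/(-16 + Q)
J(q, Z) = -2 + 1/(3*(-16 + Z))
J(62, 98)*(-33) = ((97 - 6*98)/(3*(-16 + 98)))*(-33) = ((⅓)*(97 - 588)/82)*(-33) = ((⅓)*(1/82)*(-491))*(-33) = -491/246*(-33) = 5401/82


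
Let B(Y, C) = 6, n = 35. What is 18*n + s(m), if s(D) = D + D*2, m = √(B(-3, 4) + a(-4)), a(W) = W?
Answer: 630 + 3*√2 ≈ 634.24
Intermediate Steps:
m = √2 (m = √(6 - 4) = √2 ≈ 1.4142)
s(D) = 3*D (s(D) = D + 2*D = 3*D)
18*n + s(m) = 18*35 + 3*√2 = 630 + 3*√2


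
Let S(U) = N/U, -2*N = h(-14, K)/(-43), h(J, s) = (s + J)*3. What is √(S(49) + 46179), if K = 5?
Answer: 3*√1859494666/602 ≈ 214.89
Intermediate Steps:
h(J, s) = 3*J + 3*s (h(J, s) = (J + s)*3 = 3*J + 3*s)
N = -27/86 (N = -(3*(-14) + 3*5)/(2*(-43)) = -(-42 + 15)*(-1)/(2*43) = -(-27)*(-1)/(2*43) = -½*27/43 = -27/86 ≈ -0.31395)
S(U) = -27/(86*U)
√(S(49) + 46179) = √(-27/86/49 + 46179) = √(-27/86*1/49 + 46179) = √(-27/4214 + 46179) = √(194598279/4214) = 3*√1859494666/602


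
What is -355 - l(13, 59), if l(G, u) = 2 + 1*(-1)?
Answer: -356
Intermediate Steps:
l(G, u) = 1 (l(G, u) = 2 - 1 = 1)
-355 - l(13, 59) = -355 - 1*1 = -355 - 1 = -356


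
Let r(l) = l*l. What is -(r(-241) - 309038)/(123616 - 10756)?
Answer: 250957/112860 ≈ 2.2236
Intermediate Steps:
r(l) = l**2
-(r(-241) - 309038)/(123616 - 10756) = -((-241)**2 - 309038)/(123616 - 10756) = -(58081 - 309038)/112860 = -(-250957)/112860 = -1*(-250957/112860) = 250957/112860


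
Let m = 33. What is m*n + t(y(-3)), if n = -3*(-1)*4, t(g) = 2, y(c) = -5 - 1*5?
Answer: 398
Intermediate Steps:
y(c) = -10 (y(c) = -5 - 5 = -10)
n = 12 (n = 3*4 = 12)
m*n + t(y(-3)) = 33*12 + 2 = 396 + 2 = 398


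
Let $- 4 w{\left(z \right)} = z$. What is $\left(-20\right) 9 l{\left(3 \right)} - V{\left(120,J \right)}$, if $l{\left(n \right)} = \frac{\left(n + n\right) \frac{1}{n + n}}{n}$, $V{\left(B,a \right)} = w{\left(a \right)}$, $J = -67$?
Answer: $- \frac{307}{4} \approx -76.75$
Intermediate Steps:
$w{\left(z \right)} = - \frac{z}{4}$
$V{\left(B,a \right)} = - \frac{a}{4}$
$l{\left(n \right)} = \frac{1}{n}$ ($l{\left(n \right)} = \frac{2 n \frac{1}{2 n}}{n} = 1 \frac{1}{n} = \frac{1}{n}$)
$\left(-20\right) 9 l{\left(3 \right)} - V{\left(120,J \right)} = \frac{\left(-20\right) 9}{3} - \left(- \frac{1}{4}\right) \left(-67\right) = \left(-180\right) \frac{1}{3} - \frac{67}{4} = -60 - \frac{67}{4} = - \frac{307}{4}$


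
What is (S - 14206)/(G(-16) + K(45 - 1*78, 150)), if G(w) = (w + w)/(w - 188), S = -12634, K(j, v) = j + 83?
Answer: -684420/1279 ≈ -535.12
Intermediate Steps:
K(j, v) = 83 + j
G(w) = 2*w/(-188 + w) (G(w) = (2*w)/(-188 + w) = 2*w/(-188 + w))
(S - 14206)/(G(-16) + K(45 - 1*78, 150)) = (-12634 - 14206)/(2*(-16)/(-188 - 16) + (83 + (45 - 1*78))) = -26840/(2*(-16)/(-204) + (83 + (45 - 78))) = -26840/(2*(-16)*(-1/204) + (83 - 33)) = -26840/(8/51 + 50) = -26840/2558/51 = -26840*51/2558 = -684420/1279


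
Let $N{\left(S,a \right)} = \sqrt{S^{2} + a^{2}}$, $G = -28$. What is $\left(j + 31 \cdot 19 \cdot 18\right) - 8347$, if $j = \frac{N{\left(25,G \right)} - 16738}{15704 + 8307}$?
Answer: $\frac{54128067}{24011} + \frac{\sqrt{1409}}{24011} \approx 2254.3$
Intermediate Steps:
$j = - \frac{16738}{24011} + \frac{\sqrt{1409}}{24011}$ ($j = \frac{\sqrt{25^{2} + \left(-28\right)^{2}} - 16738}{15704 + 8307} = \frac{\sqrt{625 + 784} - 16738}{24011} = \left(\sqrt{1409} - 16738\right) \frac{1}{24011} = \left(-16738 + \sqrt{1409}\right) \frac{1}{24011} = - \frac{16738}{24011} + \frac{\sqrt{1409}}{24011} \approx -0.69553$)
$\left(j + 31 \cdot 19 \cdot 18\right) - 8347 = \left(\left(- \frac{16738}{24011} + \frac{\sqrt{1409}}{24011}\right) + 31 \cdot 19 \cdot 18\right) - 8347 = \left(\left(- \frac{16738}{24011} + \frac{\sqrt{1409}}{24011}\right) + 589 \cdot 18\right) - 8347 = \left(\left(- \frac{16738}{24011} + \frac{\sqrt{1409}}{24011}\right) + 10602\right) - 8347 = \left(\frac{254547884}{24011} + \frac{\sqrt{1409}}{24011}\right) - 8347 = \frac{54128067}{24011} + \frac{\sqrt{1409}}{24011}$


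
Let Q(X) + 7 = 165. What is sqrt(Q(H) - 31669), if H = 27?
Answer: I*sqrt(31511) ≈ 177.51*I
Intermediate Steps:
Q(X) = 158 (Q(X) = -7 + 165 = 158)
sqrt(Q(H) - 31669) = sqrt(158 - 31669) = sqrt(-31511) = I*sqrt(31511)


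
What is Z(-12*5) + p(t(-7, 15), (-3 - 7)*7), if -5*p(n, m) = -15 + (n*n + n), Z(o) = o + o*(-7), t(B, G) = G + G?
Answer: 177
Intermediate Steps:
t(B, G) = 2*G
Z(o) = -6*o (Z(o) = o - 7*o = -6*o)
p(n, m) = 3 - n/5 - n**2/5 (p(n, m) = -(-15 + (n*n + n))/5 = -(-15 + (n**2 + n))/5 = -(-15 + (n + n**2))/5 = -(-15 + n + n**2)/5 = 3 - n/5 - n**2/5)
Z(-12*5) + p(t(-7, 15), (-3 - 7)*7) = -(-72)*5 + (3 - 2*15/5 - (2*15)**2/5) = -6*(-60) + (3 - 1/5*30 - 1/5*30**2) = 360 + (3 - 6 - 1/5*900) = 360 + (3 - 6 - 180) = 360 - 183 = 177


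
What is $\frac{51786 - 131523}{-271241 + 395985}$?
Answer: $- \frac{79737}{124744} \approx -0.6392$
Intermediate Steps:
$\frac{51786 - 131523}{-271241 + 395985} = - \frac{79737}{124744}$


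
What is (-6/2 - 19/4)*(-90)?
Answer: 1395/2 ≈ 697.50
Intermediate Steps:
(-6/2 - 19/4)*(-90) = (-6*½ - 19*¼)*(-90) = (-3 - 19/4)*(-90) = -31/4*(-90) = 1395/2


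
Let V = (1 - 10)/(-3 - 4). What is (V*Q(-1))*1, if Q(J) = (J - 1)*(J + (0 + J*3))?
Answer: 72/7 ≈ 10.286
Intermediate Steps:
Q(J) = 4*J*(-1 + J) (Q(J) = (-1 + J)*(J + (0 + 3*J)) = (-1 + J)*(J + 3*J) = (-1 + J)*(4*J) = 4*J*(-1 + J))
V = 9/7 (V = -9/(-7) = -9*(-1/7) = 9/7 ≈ 1.2857)
(V*Q(-1))*1 = (9*(4*(-1)*(-1 - 1))/7)*1 = (9*(4*(-1)*(-2))/7)*1 = ((9/7)*8)*1 = (72/7)*1 = 72/7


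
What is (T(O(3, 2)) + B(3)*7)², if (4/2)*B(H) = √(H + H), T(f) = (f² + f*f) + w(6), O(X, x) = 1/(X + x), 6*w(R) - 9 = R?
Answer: 200391/2500 + 903*√6/50 ≈ 124.39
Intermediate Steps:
w(R) = 3/2 + R/6
T(f) = 5/2 + 2*f² (T(f) = (f² + f*f) + (3/2 + (⅙)*6) = (f² + f²) + (3/2 + 1) = 2*f² + 5/2 = 5/2 + 2*f²)
B(H) = √2*√H/2 (B(H) = √(H + H)/2 = √(2*H)/2 = (√2*√H)/2 = √2*√H/2)
(T(O(3, 2)) + B(3)*7)² = ((5/2 + 2*(1/(3 + 2))²) + (√2*√3/2)*7)² = ((5/2 + 2*(1/5)²) + (√6/2)*7)² = ((5/2 + 2*(⅕)²) + 7*√6/2)² = ((5/2 + 2*(1/25)) + 7*√6/2)² = ((5/2 + 2/25) + 7*√6/2)² = (129/50 + 7*√6/2)²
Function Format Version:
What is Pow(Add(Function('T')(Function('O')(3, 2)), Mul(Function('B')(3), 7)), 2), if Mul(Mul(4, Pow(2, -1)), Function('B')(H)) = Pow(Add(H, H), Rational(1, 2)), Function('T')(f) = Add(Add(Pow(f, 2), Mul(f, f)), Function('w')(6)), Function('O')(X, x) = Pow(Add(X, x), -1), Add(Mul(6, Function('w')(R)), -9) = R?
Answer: Add(Rational(200391, 2500), Mul(Rational(903, 50), Pow(6, Rational(1, 2)))) ≈ 124.39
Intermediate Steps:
Function('w')(R) = Add(Rational(3, 2), Mul(Rational(1, 6), R))
Function('T')(f) = Add(Rational(5, 2), Mul(2, Pow(f, 2))) (Function('T')(f) = Add(Add(Pow(f, 2), Mul(f, f)), Add(Rational(3, 2), Mul(Rational(1, 6), 6))) = Add(Add(Pow(f, 2), Pow(f, 2)), Add(Rational(3, 2), 1)) = Add(Mul(2, Pow(f, 2)), Rational(5, 2)) = Add(Rational(5, 2), Mul(2, Pow(f, 2))))
Function('B')(H) = Mul(Rational(1, 2), Pow(2, Rational(1, 2)), Pow(H, Rational(1, 2))) (Function('B')(H) = Mul(Rational(1, 2), Pow(Add(H, H), Rational(1, 2))) = Mul(Rational(1, 2), Pow(Mul(2, H), Rational(1, 2))) = Mul(Rational(1, 2), Mul(Pow(2, Rational(1, 2)), Pow(H, Rational(1, 2)))) = Mul(Rational(1, 2), Pow(2, Rational(1, 2)), Pow(H, Rational(1, 2))))
Pow(Add(Function('T')(Function('O')(3, 2)), Mul(Function('B')(3), 7)), 2) = Pow(Add(Add(Rational(5, 2), Mul(2, Pow(Pow(Add(3, 2), -1), 2))), Mul(Mul(Rational(1, 2), Pow(2, Rational(1, 2)), Pow(3, Rational(1, 2))), 7)), 2) = Pow(Add(Add(Rational(5, 2), Mul(2, Pow(Pow(5, -1), 2))), Mul(Mul(Rational(1, 2), Pow(6, Rational(1, 2))), 7)), 2) = Pow(Add(Add(Rational(5, 2), Mul(2, Pow(Rational(1, 5), 2))), Mul(Rational(7, 2), Pow(6, Rational(1, 2)))), 2) = Pow(Add(Add(Rational(5, 2), Mul(2, Rational(1, 25))), Mul(Rational(7, 2), Pow(6, Rational(1, 2)))), 2) = Pow(Add(Add(Rational(5, 2), Rational(2, 25)), Mul(Rational(7, 2), Pow(6, Rational(1, 2)))), 2) = Pow(Add(Rational(129, 50), Mul(Rational(7, 2), Pow(6, Rational(1, 2)))), 2)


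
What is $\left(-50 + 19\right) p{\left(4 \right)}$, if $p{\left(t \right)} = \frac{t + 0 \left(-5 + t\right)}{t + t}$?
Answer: $- \frac{31}{2} \approx -15.5$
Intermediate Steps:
$p{\left(t \right)} = \frac{1}{2}$ ($p{\left(t \right)} = \frac{t + 0}{2 t} = t \frac{1}{2 t} = \frac{1}{2}$)
$\left(-50 + 19\right) p{\left(4 \right)} = \left(-50 + 19\right) \frac{1}{2} = \left(-31\right) \frac{1}{2} = - \frac{31}{2}$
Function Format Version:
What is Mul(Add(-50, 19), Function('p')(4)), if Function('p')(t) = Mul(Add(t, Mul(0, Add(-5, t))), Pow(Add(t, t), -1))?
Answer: Rational(-31, 2) ≈ -15.500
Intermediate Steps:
Function('p')(t) = Rational(1, 2) (Function('p')(t) = Mul(Add(t, 0), Pow(Mul(2, t), -1)) = Mul(t, Mul(Rational(1, 2), Pow(t, -1))) = Rational(1, 2))
Mul(Add(-50, 19), Function('p')(4)) = Mul(Add(-50, 19), Rational(1, 2)) = Mul(-31, Rational(1, 2)) = Rational(-31, 2)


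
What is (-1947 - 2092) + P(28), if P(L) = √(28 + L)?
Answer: -4039 + 2*√14 ≈ -4031.5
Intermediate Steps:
(-1947 - 2092) + P(28) = (-1947 - 2092) + √(28 + 28) = -4039 + √56 = -4039 + 2*√14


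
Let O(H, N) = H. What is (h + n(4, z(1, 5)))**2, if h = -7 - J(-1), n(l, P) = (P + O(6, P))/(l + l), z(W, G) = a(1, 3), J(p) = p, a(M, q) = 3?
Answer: 1521/64 ≈ 23.766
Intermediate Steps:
z(W, G) = 3
n(l, P) = (6 + P)/(2*l) (n(l, P) = (P + 6)/(l + l) = (6 + P)/((2*l)) = (6 + P)*(1/(2*l)) = (6 + P)/(2*l))
h = -6 (h = -7 - 1*(-1) = -7 + 1 = -6)
(h + n(4, z(1, 5)))**2 = (-6 + (1/2)*(6 + 3)/4)**2 = (-6 + (1/2)*(1/4)*9)**2 = (-6 + 9/8)**2 = (-39/8)**2 = 1521/64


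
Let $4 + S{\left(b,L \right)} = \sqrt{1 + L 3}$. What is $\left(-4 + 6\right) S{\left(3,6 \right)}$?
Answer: $-8 + 2 \sqrt{19} \approx 0.7178$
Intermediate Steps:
$S{\left(b,L \right)} = -4 + \sqrt{1 + 3 L}$ ($S{\left(b,L \right)} = -4 + \sqrt{1 + L 3} = -4 + \sqrt{1 + 3 L}$)
$\left(-4 + 6\right) S{\left(3,6 \right)} = \left(-4 + 6\right) \left(-4 + \sqrt{1 + 3 \cdot 6}\right) = 2 \left(-4 + \sqrt{1 + 18}\right) = 2 \left(-4 + \sqrt{19}\right) = -8 + 2 \sqrt{19}$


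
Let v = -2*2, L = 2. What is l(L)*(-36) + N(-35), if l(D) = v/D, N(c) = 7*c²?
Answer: 8647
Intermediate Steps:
v = -4
l(D) = -4/D
l(L)*(-36) + N(-35) = -4/2*(-36) + 7*(-35)² = -4*½*(-36) + 7*1225 = -2*(-36) + 8575 = 72 + 8575 = 8647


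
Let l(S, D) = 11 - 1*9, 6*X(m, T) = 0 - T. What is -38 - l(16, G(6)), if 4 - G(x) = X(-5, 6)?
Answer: -40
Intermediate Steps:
X(m, T) = -T/6 (X(m, T) = (0 - T)/6 = (-T)/6 = -T/6)
G(x) = 5 (G(x) = 4 - (-1)*6/6 = 4 - 1*(-1) = 4 + 1 = 5)
l(S, D) = 2 (l(S, D) = 11 - 9 = 2)
-38 - l(16, G(6)) = -38 - 1*2 = -38 - 2 = -40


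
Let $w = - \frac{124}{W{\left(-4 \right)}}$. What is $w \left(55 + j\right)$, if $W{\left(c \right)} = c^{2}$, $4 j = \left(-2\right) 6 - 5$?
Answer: $- \frac{6293}{16} \approx -393.31$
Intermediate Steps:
$j = - \frac{17}{4}$ ($j = \frac{\left(-2\right) 6 - 5}{4} = \frac{-12 - 5}{4} = \frac{1}{4} \left(-17\right) = - \frac{17}{4} \approx -4.25$)
$w = - \frac{31}{4}$ ($w = - \frac{124}{\left(-4\right)^{2}} = - \frac{124}{16} = \left(-124\right) \frac{1}{16} = - \frac{31}{4} \approx -7.75$)
$w \left(55 + j\right) = - \frac{31 \left(55 - \frac{17}{4}\right)}{4} = \left(- \frac{31}{4}\right) \frac{203}{4} = - \frac{6293}{16}$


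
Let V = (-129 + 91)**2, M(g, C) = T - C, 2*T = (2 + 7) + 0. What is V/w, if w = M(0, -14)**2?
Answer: 5776/1369 ≈ 4.2191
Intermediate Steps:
T = 9/2 (T = ((2 + 7) + 0)/2 = (9 + 0)/2 = (1/2)*9 = 9/2 ≈ 4.5000)
M(g, C) = 9/2 - C
w = 1369/4 (w = (9/2 - 1*(-14))**2 = (9/2 + 14)**2 = (37/2)**2 = 1369/4 ≈ 342.25)
V = 1444 (V = (-38)**2 = 1444)
V/w = 1444/(1369/4) = 1444*(4/1369) = 5776/1369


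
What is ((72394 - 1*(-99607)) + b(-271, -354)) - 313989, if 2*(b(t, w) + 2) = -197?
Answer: -284177/2 ≈ -1.4209e+5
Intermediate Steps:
b(t, w) = -201/2 (b(t, w) = -2 + (½)*(-197) = -2 - 197/2 = -201/2)
((72394 - 1*(-99607)) + b(-271, -354)) - 313989 = ((72394 - 1*(-99607)) - 201/2) - 313989 = ((72394 + 99607) - 201/2) - 313989 = (172001 - 201/2) - 313989 = 343801/2 - 313989 = -284177/2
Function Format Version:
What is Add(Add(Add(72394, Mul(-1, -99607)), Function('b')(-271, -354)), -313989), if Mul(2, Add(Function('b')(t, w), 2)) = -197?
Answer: Rational(-284177, 2) ≈ -1.4209e+5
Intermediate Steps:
Function('b')(t, w) = Rational(-201, 2) (Function('b')(t, w) = Add(-2, Mul(Rational(1, 2), -197)) = Add(-2, Rational(-197, 2)) = Rational(-201, 2))
Add(Add(Add(72394, Mul(-1, -99607)), Function('b')(-271, -354)), -313989) = Add(Add(Add(72394, Mul(-1, -99607)), Rational(-201, 2)), -313989) = Add(Add(Add(72394, 99607), Rational(-201, 2)), -313989) = Add(Add(172001, Rational(-201, 2)), -313989) = Add(Rational(343801, 2), -313989) = Rational(-284177, 2)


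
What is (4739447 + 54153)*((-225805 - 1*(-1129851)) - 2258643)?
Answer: -6493396179200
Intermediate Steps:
(4739447 + 54153)*((-225805 - 1*(-1129851)) - 2258643) = 4793600*((-225805 + 1129851) - 2258643) = 4793600*(904046 - 2258643) = 4793600*(-1354597) = -6493396179200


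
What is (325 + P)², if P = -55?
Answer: 72900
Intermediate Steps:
(325 + P)² = (325 - 55)² = 270² = 72900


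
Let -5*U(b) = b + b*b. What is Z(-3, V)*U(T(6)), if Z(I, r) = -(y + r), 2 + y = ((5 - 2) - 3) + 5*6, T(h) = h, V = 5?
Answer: 1386/5 ≈ 277.20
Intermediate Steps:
y = 28 (y = -2 + (((5 - 2) - 3) + 5*6) = -2 + ((3 - 3) + 30) = -2 + (0 + 30) = -2 + 30 = 28)
Z(I, r) = -28 - r (Z(I, r) = -(28 + r) = -28 - r)
U(b) = -b/5 - b²/5 (U(b) = -(b + b*b)/5 = -(b + b²)/5 = -b/5 - b²/5)
Z(-3, V)*U(T(6)) = (-28 - 1*5)*(-⅕*6*(1 + 6)) = (-28 - 5)*(-⅕*6*7) = -33*(-42/5) = 1386/5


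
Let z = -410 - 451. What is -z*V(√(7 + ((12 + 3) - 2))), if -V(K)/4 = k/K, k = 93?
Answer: -160146*√5/5 ≈ -71620.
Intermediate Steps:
z = -861
V(K) = -372/K
-z*V(√(7 + ((12 + 3) - 2))) = -(-861)*(-372/√(7 + ((12 + 3) - 2))) = -(-861)*(-372/√(7 + (15 - 2))) = -(-861)*(-372/√(7 + 13)) = -(-861)*(-372*√5/10) = -(-861)*(-186*√5/5) = -160146*√5/5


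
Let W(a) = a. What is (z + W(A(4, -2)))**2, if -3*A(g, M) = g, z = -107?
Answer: 105625/9 ≈ 11736.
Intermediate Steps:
A(g, M) = -g/3
(z + W(A(4, -2)))**2 = (-107 - 1/3*4)**2 = (-107 - 4/3)**2 = (-325/3)**2 = 105625/9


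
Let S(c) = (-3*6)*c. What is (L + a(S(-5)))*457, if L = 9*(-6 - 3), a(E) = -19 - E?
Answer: -86830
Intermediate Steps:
S(c) = -18*c
L = -81 (L = 9*(-9) = -81)
(L + a(S(-5)))*457 = (-81 + (-19 - (-18)*(-5)))*457 = (-81 + (-19 - 1*90))*457 = (-81 + (-19 - 90))*457 = (-81 - 109)*457 = -190*457 = -86830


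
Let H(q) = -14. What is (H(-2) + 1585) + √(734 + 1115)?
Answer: 1614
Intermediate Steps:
(H(-2) + 1585) + √(734 + 1115) = (-14 + 1585) + √(734 + 1115) = 1571 + √1849 = 1571 + 43 = 1614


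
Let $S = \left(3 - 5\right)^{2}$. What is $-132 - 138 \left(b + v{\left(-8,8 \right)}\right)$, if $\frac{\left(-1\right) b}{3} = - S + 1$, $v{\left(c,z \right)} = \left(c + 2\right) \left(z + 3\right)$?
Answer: $7734$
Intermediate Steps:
$v{\left(c,z \right)} = \left(2 + c\right) \left(3 + z\right)$
$S = 4$ ($S = \left(-2\right)^{2} = 4$)
$b = 9$ ($b = - 3 \left(\left(-1\right) 4 + 1\right) = - 3 \left(-4 + 1\right) = \left(-3\right) \left(-3\right) = 9$)
$-132 - 138 \left(b + v{\left(-8,8 \right)}\right) = -132 - 138 \left(9 + \left(6 + 2 \cdot 8 + 3 \left(-8\right) - 64\right)\right) = -132 - 138 \left(9 + \left(6 + 16 - 24 - 64\right)\right) = -132 - 138 \left(9 - 66\right) = -132 - -7866 = -132 + 7866 = 7734$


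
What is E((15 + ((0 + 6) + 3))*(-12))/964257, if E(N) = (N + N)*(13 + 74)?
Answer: -16704/321419 ≈ -0.051970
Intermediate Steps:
E(N) = 174*N (E(N) = (2*N)*87 = 174*N)
E((15 + ((0 + 6) + 3))*(-12))/964257 = (174*((15 + ((0 + 6) + 3))*(-12)))/964257 = (174*((15 + (6 + 3))*(-12)))*(1/964257) = (174*((15 + 9)*(-12)))*(1/964257) = (174*(24*(-12)))*(1/964257) = (174*(-288))*(1/964257) = -50112*1/964257 = -16704/321419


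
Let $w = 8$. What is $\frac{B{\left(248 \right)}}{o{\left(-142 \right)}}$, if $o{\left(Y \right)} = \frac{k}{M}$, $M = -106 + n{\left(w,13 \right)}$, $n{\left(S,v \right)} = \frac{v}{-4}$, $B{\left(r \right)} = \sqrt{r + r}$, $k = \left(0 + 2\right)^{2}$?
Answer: $- \frac{437 \sqrt{31}}{4} \approx -608.28$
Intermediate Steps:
$k = 4$ ($k = 2^{2} = 4$)
$B{\left(r \right)} = \sqrt{2} \sqrt{r}$ ($B{\left(r \right)} = \sqrt{2 r} = \sqrt{2} \sqrt{r}$)
$n{\left(S,v \right)} = - \frac{v}{4}$ ($n{\left(S,v \right)} = v \left(- \frac{1}{4}\right) = - \frac{v}{4}$)
$M = - \frac{437}{4}$ ($M = -106 - \frac{13}{4} = - \frac{437}{4} \approx -109.25$)
$o{\left(Y \right)} = - \frac{16}{437}$ ($o{\left(Y \right)} = \frac{4}{- \frac{437}{4}} = 4 \left(- \frac{4}{437}\right) = - \frac{16}{437}$)
$\frac{B{\left(248 \right)}}{o{\left(-142 \right)}} = \frac{\sqrt{2} \sqrt{248}}{- \frac{16}{437}} = \sqrt{2} \cdot 2 \sqrt{62} \left(- \frac{437}{16}\right) = 4 \sqrt{31} \left(- \frac{437}{16}\right) = - \frac{437 \sqrt{31}}{4}$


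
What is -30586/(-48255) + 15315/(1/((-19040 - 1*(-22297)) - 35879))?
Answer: -24108484121564/48255 ≈ -4.9961e+8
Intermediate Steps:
-30586/(-48255) + 15315/(1/((-19040 - 1*(-22297)) - 35879)) = -30586*(-1/48255) + 15315/(1/((-19040 + 22297) - 35879)) = 30586/48255 + 15315/(1/(3257 - 35879)) = 30586/48255 + 15315/(1/(-32622)) = 30586/48255 + 15315/(-1/32622) = 30586/48255 + 15315*(-32622) = 30586/48255 - 499605930 = -24108484121564/48255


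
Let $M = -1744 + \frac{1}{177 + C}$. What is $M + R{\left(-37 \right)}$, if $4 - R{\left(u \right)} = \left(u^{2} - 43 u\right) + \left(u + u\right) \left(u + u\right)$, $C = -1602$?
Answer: $- \frac{14500801}{1425} \approx -10176.0$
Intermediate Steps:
$R{\left(u \right)} = 4 - 5 u^{2} + 43 u$ ($R{\left(u \right)} = 4 - \left(\left(u^{2} - 43 u\right) + \left(u + u\right) \left(u + u\right)\right) = 4 - \left(\left(u^{2} - 43 u\right) + 2 u 2 u\right) = 4 - \left(\left(u^{2} - 43 u\right) + 4 u^{2}\right) = 4 - \left(- 43 u + 5 u^{2}\right) = 4 - 5 u^{2} + 43 u$)
$M = - \frac{2485201}{1425}$ ($M = -1744 + \frac{1}{177 - 1602} = -1744 + \frac{1}{-1425} = -1744 - \frac{1}{1425} = - \frac{2485201}{1425} \approx -1744.0$)
$M + R{\left(-37 \right)} = - \frac{2485201}{1425} + \left(4 - 5 \left(-37\right)^{2} + 43 \left(-37\right)\right) = - \frac{2485201}{1425} - 8432 = - \frac{14500801}{1425}$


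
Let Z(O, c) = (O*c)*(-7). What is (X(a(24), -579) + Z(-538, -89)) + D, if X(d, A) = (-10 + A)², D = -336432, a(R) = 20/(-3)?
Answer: -324685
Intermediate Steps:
a(R) = -20/3 (a(R) = 20*(-⅓) = -20/3)
Z(O, c) = -7*O*c
(X(a(24), -579) + Z(-538, -89)) + D = ((-10 - 579)² - 7*(-538)*(-89)) - 336432 = ((-589)² - 335174) - 336432 = (346921 - 335174) - 336432 = 11747 - 336432 = -324685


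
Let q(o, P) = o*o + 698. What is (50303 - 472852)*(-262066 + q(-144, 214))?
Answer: 101678810968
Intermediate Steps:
q(o, P) = 698 + o² (q(o, P) = o² + 698 = 698 + o²)
(50303 - 472852)*(-262066 + q(-144, 214)) = (50303 - 472852)*(-262066 + (698 + (-144)²)) = -422549*(-262066 + (698 + 20736)) = -422549*(-262066 + 21434) = -422549*(-240632) = 101678810968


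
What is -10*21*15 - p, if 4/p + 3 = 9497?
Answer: -14953052/4747 ≈ -3150.0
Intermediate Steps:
p = 2/4747 (p = 4/(-3 + 9497) = 4/9494 = 4*(1/9494) = 2/4747 ≈ 0.00042132)
-10*21*15 - p = -10*21*15 - 1*2/4747 = -210*15 - 2/4747 = -3150 - 2/4747 = -14953052/4747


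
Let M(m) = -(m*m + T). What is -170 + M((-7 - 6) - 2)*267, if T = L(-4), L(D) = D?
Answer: -59177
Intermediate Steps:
T = -4
M(m) = 4 - m**2 (M(m) = -(m*m - 4) = -(m**2 - 4) = -(-4 + m**2) = 4 - m**2)
-170 + M((-7 - 6) - 2)*267 = -170 + (4 - ((-7 - 6) - 2)**2)*267 = -170 + (4 - (-13 - 2)**2)*267 = -170 + (4 - 1*(-15)**2)*267 = -170 + (4 - 1*225)*267 = -170 + (4 - 225)*267 = -170 - 221*267 = -170 - 59007 = -59177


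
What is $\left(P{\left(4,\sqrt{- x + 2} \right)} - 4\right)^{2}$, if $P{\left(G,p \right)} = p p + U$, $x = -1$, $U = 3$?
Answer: $4$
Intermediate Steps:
$P{\left(G,p \right)} = 3 + p^{2}$ ($P{\left(G,p \right)} = p p + 3 = p^{2} + 3 = 3 + p^{2}$)
$\left(P{\left(4,\sqrt{- x + 2} \right)} - 4\right)^{2} = \left(\left(3 + \left(\sqrt{\left(-1\right) \left(-1\right) + 2}\right)^{2}\right) - 4\right)^{2} = \left(\left(3 + \left(\sqrt{1 + 2}\right)^{2}\right) - 4\right)^{2} = \left(\left(3 + \left(\sqrt{3}\right)^{2}\right) - 4\right)^{2} = \left(\left(3 + 3\right) - 4\right)^{2} = \left(6 - 4\right)^{2} = 2^{2} = 4$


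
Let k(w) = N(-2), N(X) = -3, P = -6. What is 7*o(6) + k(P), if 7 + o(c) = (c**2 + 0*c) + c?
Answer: 242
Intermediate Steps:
k(w) = -3
o(c) = -7 + c + c**2 (o(c) = -7 + ((c**2 + 0*c) + c) = -7 + ((c**2 + 0) + c) = -7 + (c**2 + c) = -7 + (c + c**2) = -7 + c + c**2)
7*o(6) + k(P) = 7*(-7 + 6 + 6**2) - 3 = 7*(-7 + 6 + 36) - 3 = 7*35 - 3 = 245 - 3 = 242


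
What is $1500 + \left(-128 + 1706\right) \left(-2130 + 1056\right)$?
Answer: $-1693272$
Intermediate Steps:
$1500 + \left(-128 + 1706\right) \left(-2130 + 1056\right) = 1500 + 1578 \left(-1074\right) = 1500 - 1694772 = -1693272$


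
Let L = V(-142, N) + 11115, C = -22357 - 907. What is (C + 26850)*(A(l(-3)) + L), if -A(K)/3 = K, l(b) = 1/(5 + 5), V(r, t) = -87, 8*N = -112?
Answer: 197726661/5 ≈ 3.9545e+7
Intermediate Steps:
N = -14 (N = (⅛)*(-112) = -14)
l(b) = ⅒ (l(b) = 1/10 = ⅒)
C = -23264
A(K) = -3*K
L = 11028 (L = -87 + 11115 = 11028)
(C + 26850)*(A(l(-3)) + L) = (-23264 + 26850)*(-3*⅒ + 11028) = 3586*(-3/10 + 11028) = 3586*(110277/10) = 197726661/5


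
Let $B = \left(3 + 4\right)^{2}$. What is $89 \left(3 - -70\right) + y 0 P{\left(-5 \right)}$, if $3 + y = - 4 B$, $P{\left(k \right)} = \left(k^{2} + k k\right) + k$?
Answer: $6497$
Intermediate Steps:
$P{\left(k \right)} = k + 2 k^{2}$ ($P{\left(k \right)} = \left(k^{2} + k^{2}\right) + k = 2 k^{2} + k = k + 2 k^{2}$)
$B = 49$ ($B = 7^{2} = 49$)
$y = -199$ ($y = -3 - 196 = -199$)
$89 \left(3 - -70\right) + y 0 P{\left(-5 \right)} = 89 \left(3 - -70\right) - 199 \cdot 0 \left(- 5 \left(1 + 2 \left(-5\right)\right)\right) = 89 \left(3 + 70\right) - 199 \cdot 0 \left(- 5 \left(1 - 10\right)\right) = 89 \cdot 73 - 199 \cdot 0 \left(\left(-5\right) \left(-9\right)\right) = 6497 - 199 \cdot 0 \cdot 45 = 6497 - 0 = 6497 + 0 = 6497$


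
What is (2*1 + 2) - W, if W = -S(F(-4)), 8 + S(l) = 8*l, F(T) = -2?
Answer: -20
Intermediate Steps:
S(l) = -8 + 8*l
W = 24 (W = -(-8 + 8*(-2)) = -(-8 - 16) = -1*(-24) = 24)
(2*1 + 2) - W = (2*1 + 2) - 1*24 = (2 + 2) - 24 = 4 - 24 = -20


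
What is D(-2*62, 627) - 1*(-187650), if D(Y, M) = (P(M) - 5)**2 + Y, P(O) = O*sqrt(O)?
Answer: 246679434 - 6270*sqrt(627) ≈ 2.4652e+8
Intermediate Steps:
P(O) = O**(3/2)
D(Y, M) = Y + (-5 + M**(3/2))**2 (D(Y, M) = (M**(3/2) - 5)**2 + Y = (-5 + M**(3/2))**2 + Y = Y + (-5 + M**(3/2))**2)
D(-2*62, 627) - 1*(-187650) = (-2*62 + (-5 + 627**(3/2))**2) - 1*(-187650) = (-124 + (-5 + 627*sqrt(627))**2) + 187650 = 187526 + (-5 + 627*sqrt(627))**2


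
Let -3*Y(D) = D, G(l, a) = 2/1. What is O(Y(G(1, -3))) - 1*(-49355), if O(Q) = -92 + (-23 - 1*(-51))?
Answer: 49291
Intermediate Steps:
G(l, a) = 2 (G(l, a) = 2*1 = 2)
Y(D) = -D/3
O(Q) = -64 (O(Q) = -92 + (-23 + 51) = -92 + 28 = -64)
O(Y(G(1, -3))) - 1*(-49355) = -64 - 1*(-49355) = -64 + 49355 = 49291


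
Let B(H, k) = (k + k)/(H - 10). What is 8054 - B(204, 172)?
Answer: 781066/97 ≈ 8052.2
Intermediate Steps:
B(H, k) = 2*k/(-10 + H) (B(H, k) = (2*k)/(-10 + H) = 2*k/(-10 + H))
8054 - B(204, 172) = 8054 - 2*172/(-10 + 204) = 8054 - 2*172/194 = 8054 - 1*172/97 = 8054 - 172/97 = 781066/97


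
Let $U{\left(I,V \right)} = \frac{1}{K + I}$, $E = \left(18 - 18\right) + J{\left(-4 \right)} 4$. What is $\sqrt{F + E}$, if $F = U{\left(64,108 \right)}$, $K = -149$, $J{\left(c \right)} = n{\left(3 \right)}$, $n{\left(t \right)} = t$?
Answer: $\frac{\sqrt{86615}}{85} \approx 3.4624$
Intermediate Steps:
$J{\left(c \right)} = 3$
$E = 12$ ($E = \left(18 - 18\right) + 3 \cdot 4 = 0 + 12 = 12$)
$U{\left(I,V \right)} = \frac{1}{-149 + I}$
$F = - \frac{1}{85}$ ($F = \frac{1}{-149 + 64} = \frac{1}{-85} = - \frac{1}{85} \approx -0.011765$)
$\sqrt{F + E} = \sqrt{- \frac{1}{85} + 12} = \sqrt{\frac{1019}{85}} = \frac{\sqrt{86615}}{85}$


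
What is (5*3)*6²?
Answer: 540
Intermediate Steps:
(5*3)*6² = 15*36 = 540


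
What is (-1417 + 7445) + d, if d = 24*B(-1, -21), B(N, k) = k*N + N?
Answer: 6508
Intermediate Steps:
B(N, k) = N + N*k (B(N, k) = N*k + N = N + N*k)
d = 480 (d = 24*(-(1 - 21)) = 24*(-1*(-20)) = 24*20 = 480)
(-1417 + 7445) + d = (-1417 + 7445) + 480 = 6028 + 480 = 6508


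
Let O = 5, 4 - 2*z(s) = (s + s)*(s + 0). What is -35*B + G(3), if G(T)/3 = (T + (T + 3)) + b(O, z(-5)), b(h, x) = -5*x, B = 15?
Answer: -153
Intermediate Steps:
z(s) = 2 - s**2 (z(s) = 2 - (s + s)*(s + 0)/2 = 2 - 2*s*s/2 = 2 - s**2)
G(T) = 354 + 6*T (G(T) = 3*((T + (T + 3)) - 5*(2 - 1*(-5)**2)) = 3*((T + (3 + T)) - 5*(2 - 1*25)) = 3*((3 + 2*T) - 5*(2 - 25)) = 3*((3 + 2*T) - 5*(-23)) = 3*((3 + 2*T) + 115) = 3*(118 + 2*T) = 354 + 6*T)
-35*B + G(3) = -35*15 + (354 + 6*3) = -525 + (354 + 18) = -525 + 372 = -153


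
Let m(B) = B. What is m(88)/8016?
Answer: 11/1002 ≈ 0.010978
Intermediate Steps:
m(88)/8016 = 88/8016 = 88*(1/8016) = 11/1002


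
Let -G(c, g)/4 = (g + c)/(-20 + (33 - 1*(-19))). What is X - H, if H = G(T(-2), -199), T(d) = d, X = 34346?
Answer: 274567/8 ≈ 34321.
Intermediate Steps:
G(c, g) = -c/8 - g/8 (G(c, g) = -4*(g + c)/(-20 + (33 - 1*(-19))) = -4*(c + g)/(-20 + (33 + 19)) = -4*(c + g)/(-20 + 52) = -4*(c + g)/32 = -4*(c/32 + g/32) = -c/8 - g/8)
H = 201/8 (H = -1/8*(-2) - 1/8*(-199) = 1/4 + 199/8 = 201/8 ≈ 25.125)
X - H = 34346 - 1*201/8 = 34346 - 201/8 = 274567/8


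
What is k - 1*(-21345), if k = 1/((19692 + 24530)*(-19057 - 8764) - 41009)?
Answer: 26261634429494/1230341271 ≈ 21345.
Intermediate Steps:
k = -1/1230341271 (k = 1/(44222*(-27821) - 41009) = 1/(-1230300262 - 41009) = 1/(-1230341271) = -1/1230341271 ≈ -8.1278e-10)
k - 1*(-21345) = -1/1230341271 - 1*(-21345) = -1/1230341271 + 21345 = 26261634429494/1230341271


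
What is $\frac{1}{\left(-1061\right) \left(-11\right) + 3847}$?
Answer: $\frac{1}{15518} \approx 6.4441 \cdot 10^{-5}$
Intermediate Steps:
$\frac{1}{\left(-1061\right) \left(-11\right) + 3847} = \frac{1}{11671 + 3847} = \frac{1}{15518}$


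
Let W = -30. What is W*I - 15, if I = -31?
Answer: 915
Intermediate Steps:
W*I - 15 = -30*(-31) - 15 = 930 - 15 = 915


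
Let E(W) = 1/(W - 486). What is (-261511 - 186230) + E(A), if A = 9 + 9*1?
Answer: -209542789/468 ≈ -4.4774e+5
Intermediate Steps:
A = 18 (A = 9 + 9 = 18)
E(W) = 1/(-486 + W)
(-261511 - 186230) + E(A) = (-261511 - 186230) + 1/(-486 + 18) = -447741 + 1/(-468) = -447741 - 1/468 = -209542789/468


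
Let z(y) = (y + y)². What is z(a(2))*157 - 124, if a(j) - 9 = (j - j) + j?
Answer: 75864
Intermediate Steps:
a(j) = 9 + j (a(j) = 9 + ((j - j) + j) = 9 + (0 + j) = 9 + j)
z(y) = 4*y² (z(y) = (2*y)² = 4*y²)
z(a(2))*157 - 124 = (4*(9 + 2)²)*157 - 124 = (4*11²)*157 - 124 = (4*121)*157 - 124 = 484*157 - 124 = 75988 - 124 = 75864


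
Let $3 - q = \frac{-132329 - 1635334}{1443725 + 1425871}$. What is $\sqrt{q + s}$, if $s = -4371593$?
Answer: $\frac{i \sqrt{111105579536075183}}{159422} \approx 2090.8 i$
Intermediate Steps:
$q = \frac{1152939}{318844}$ ($q = 3 - \frac{-132329 - 1635334}{1443725 + 1425871} = 3 - - \frac{1767663}{2869596} = 3 - \left(-1767663\right) \frac{1}{2869596} = 3 - - \frac{196407}{318844} = 3 + \frac{196407}{318844} = \frac{1152939}{318844} \approx 3.616$)
$\sqrt{q + s} = \sqrt{\frac{1152939}{318844} - 4371593} = \sqrt{- \frac{1393855045553}{318844}} = \frac{i \sqrt{111105579536075183}}{159422}$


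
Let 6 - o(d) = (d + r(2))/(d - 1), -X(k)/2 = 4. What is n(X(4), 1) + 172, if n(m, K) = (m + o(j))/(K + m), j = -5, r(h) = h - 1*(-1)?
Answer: 517/3 ≈ 172.33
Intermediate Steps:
X(k) = -8 (X(k) = -2*4 = -8)
r(h) = 1 + h (r(h) = h + 1 = 1 + h)
o(d) = 6 - (3 + d)/(-1 + d) (o(d) = 6 - (d + (1 + 2))/(d - 1) = 6 - (d + 3)/(-1 + d) = 6 - (3 + d)/(-1 + d))
n(m, K) = (17/3 + m)/(K + m) (n(m, K) = (m + (-9 + 5*(-5))/(-1 - 5))/(K + m) = (m + (-9 - 25)/(-6))/(K + m) = (m - 1/6*(-34))/(K + m) = (m + 17/3)/(K + m) = (17/3 + m)/(K + m))
n(X(4), 1) + 172 = (17/3 - 8)/(1 - 8) + 172 = -7/3/(-7) + 172 = -1/7*(-7/3) + 172 = 1/3 + 172 = 517/3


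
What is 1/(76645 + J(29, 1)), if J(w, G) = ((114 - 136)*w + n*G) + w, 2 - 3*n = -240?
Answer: 3/228350 ≈ 1.3138e-5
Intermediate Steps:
n = 242/3 (n = ⅔ - ⅓*(-240) = ⅔ + 80 = 242/3 ≈ 80.667)
J(w, G) = -21*w + 242*G/3 (J(w, G) = ((114 - 136)*w + 242*G/3) + w = (-22*w + 242*G/3) + w = -21*w + 242*G/3)
1/(76645 + J(29, 1)) = 1/(76645 + (-21*29 + (242/3)*1)) = 1/(76645 + (-609 + 242/3)) = 1/(76645 - 1585/3) = 1/(228350/3) = 3/228350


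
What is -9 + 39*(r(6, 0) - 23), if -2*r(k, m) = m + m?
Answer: -906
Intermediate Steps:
r(k, m) = -m (r(k, m) = -(m + m)/2 = -m)
-9 + 39*(r(6, 0) - 23) = -9 + 39*(-1*0 - 23) = -9 + 39*(0 - 23) = -9 + 39*(-23) = -9 - 897 = -906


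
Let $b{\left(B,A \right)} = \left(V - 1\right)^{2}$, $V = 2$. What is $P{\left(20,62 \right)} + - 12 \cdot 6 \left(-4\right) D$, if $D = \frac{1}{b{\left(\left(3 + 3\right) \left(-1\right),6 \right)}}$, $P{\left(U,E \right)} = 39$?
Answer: $327$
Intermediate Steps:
$b{\left(B,A \right)} = 1$ ($b{\left(B,A \right)} = \left(2 - 1\right)^{2} = 1^{2} = 1$)
$D = 1$ ($D = 1^{-1} = 1$)
$P{\left(20,62 \right)} + - 12 \cdot 6 \left(-4\right) D = 39 + - 12 \cdot 6 \left(-4\right) 1 = 39 + \left(-12\right) \left(-24\right) 1 = 39 + 288 \cdot 1 = 39 + 288 = 327$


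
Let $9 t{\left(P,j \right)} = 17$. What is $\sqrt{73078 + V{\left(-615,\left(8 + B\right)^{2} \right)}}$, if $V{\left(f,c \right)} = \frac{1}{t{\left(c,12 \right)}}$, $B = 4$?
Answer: $\frac{\sqrt{21119695}}{17} \approx 270.33$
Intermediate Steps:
$t{\left(P,j \right)} = \frac{17}{9}$ ($t{\left(P,j \right)} = \frac{1}{9} \cdot 17 = \frac{17}{9}$)
$V{\left(f,c \right)} = \frac{9}{17}$ ($V{\left(f,c \right)} = \frac{1}{\frac{17}{9}} = \frac{9}{17}$)
$\sqrt{73078 + V{\left(-615,\left(8 + B\right)^{2} \right)}} = \sqrt{73078 + \frac{9}{17}} = \sqrt{\frac{1242335}{17}} = \frac{\sqrt{21119695}}{17}$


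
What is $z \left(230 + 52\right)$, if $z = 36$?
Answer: $10152$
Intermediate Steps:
$z \left(230 + 52\right) = 36 \left(230 + 52\right) = 36 \cdot 282 = 10152$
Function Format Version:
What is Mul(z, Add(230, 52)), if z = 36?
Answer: 10152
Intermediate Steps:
Mul(z, Add(230, 52)) = Mul(36, Add(230, 52)) = Mul(36, 282) = 10152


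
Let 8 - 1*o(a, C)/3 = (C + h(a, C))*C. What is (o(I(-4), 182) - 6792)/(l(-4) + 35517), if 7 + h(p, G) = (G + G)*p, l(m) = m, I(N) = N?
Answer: 692658/35513 ≈ 19.504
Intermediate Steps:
h(p, G) = -7 + 2*G*p (h(p, G) = -7 + (G + G)*p = -7 + (2*G)*p = -7 + 2*G*p)
o(a, C) = 24 - 3*C*(-7 + C + 2*C*a) (o(a, C) = 24 - 3*(C + (-7 + 2*C*a))*C = 24 - 3*(-7 + C + 2*C*a)*C = 24 - 3*C*(-7 + C + 2*C*a))
(o(I(-4), 182) - 6792)/(l(-4) + 35517) = ((24 - 3*182² - 3*182*(-7 + 2*182*(-4))) - 6792)/(-4 + 35517) = ((24 - 3*33124 - 3*182*(-7 - 1456)) - 6792)/35513 = ((24 - 99372 - 3*182*(-1463)) - 6792)*(1/35513) = ((24 - 99372 + 798798) - 6792)*(1/35513) = (699450 - 6792)*(1/35513) = 692658*(1/35513) = 692658/35513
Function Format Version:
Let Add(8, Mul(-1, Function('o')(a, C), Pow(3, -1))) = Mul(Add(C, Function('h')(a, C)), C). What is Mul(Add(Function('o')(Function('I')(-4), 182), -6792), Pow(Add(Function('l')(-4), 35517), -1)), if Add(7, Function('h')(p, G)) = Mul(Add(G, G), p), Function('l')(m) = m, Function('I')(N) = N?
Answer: Rational(692658, 35513) ≈ 19.504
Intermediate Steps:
Function('h')(p, G) = Add(-7, Mul(2, G, p)) (Function('h')(p, G) = Add(-7, Mul(Add(G, G), p)) = Add(-7, Mul(Mul(2, G), p)) = Add(-7, Mul(2, G, p)))
Function('o')(a, C) = Add(24, Mul(-3, C, Add(-7, C, Mul(2, C, a)))) (Function('o')(a, C) = Add(24, Mul(-3, Mul(Add(C, Add(-7, Mul(2, C, a))), C))) = Add(24, Mul(-3, Mul(Add(-7, C, Mul(2, C, a)), C))) = Add(24, Mul(-3, Mul(C, Add(-7, C, Mul(2, C, a))))) = Add(24, Mul(-3, C, Add(-7, C, Mul(2, C, a)))))
Mul(Add(Function('o')(Function('I')(-4), 182), -6792), Pow(Add(Function('l')(-4), 35517), -1)) = Mul(Add(Add(24, Mul(-3, Pow(182, 2)), Mul(-3, 182, Add(-7, Mul(2, 182, -4)))), -6792), Pow(Add(-4, 35517), -1)) = Mul(Add(Add(24, Mul(-3, 33124), Mul(-3, 182, Add(-7, -1456))), -6792), Pow(35513, -1)) = Mul(Add(Add(24, -99372, Mul(-3, 182, -1463)), -6792), Rational(1, 35513)) = Mul(Add(Add(24, -99372, 798798), -6792), Rational(1, 35513)) = Mul(Add(699450, -6792), Rational(1, 35513)) = Mul(692658, Rational(1, 35513)) = Rational(692658, 35513)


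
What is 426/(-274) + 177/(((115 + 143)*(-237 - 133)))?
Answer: -6785743/4359340 ≈ -1.5566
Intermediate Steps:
426/(-274) + 177/(((115 + 143)*(-237 - 133))) = 426*(-1/274) + 177/((258*(-370))) = -213/137 + 177/(-95460) = -213/137 + 177*(-1/95460) = -213/137 - 59/31820 = -6785743/4359340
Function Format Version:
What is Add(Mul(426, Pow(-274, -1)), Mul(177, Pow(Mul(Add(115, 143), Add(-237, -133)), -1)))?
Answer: Rational(-6785743, 4359340) ≈ -1.5566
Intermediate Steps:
Add(Mul(426, Pow(-274, -1)), Mul(177, Pow(Mul(Add(115, 143), Add(-237, -133)), -1))) = Add(Mul(426, Rational(-1, 274)), Mul(177, Pow(Mul(258, -370), -1))) = Add(Rational(-213, 137), Mul(177, Pow(-95460, -1))) = Add(Rational(-213, 137), Mul(177, Rational(-1, 95460))) = Add(Rational(-213, 137), Rational(-59, 31820)) = Rational(-6785743, 4359340)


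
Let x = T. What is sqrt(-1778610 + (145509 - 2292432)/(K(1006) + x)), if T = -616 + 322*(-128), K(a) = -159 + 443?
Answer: I*sqrt(767552988075159)/20774 ≈ 1333.6*I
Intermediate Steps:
K(a) = 284
T = -41832 (T = -616 - 41216 = -41832)
x = -41832
sqrt(-1778610 + (145509 - 2292432)/(K(1006) + x)) = sqrt(-1778610 + (145509 - 2292432)/(284 - 41832)) = sqrt(-1778610 - 2146923/(-41548)) = sqrt(-1778610 - 2146923*(-1/41548)) = sqrt(-1778610 + 2146923/41548) = sqrt(-73895541357/41548) = I*sqrt(767552988075159)/20774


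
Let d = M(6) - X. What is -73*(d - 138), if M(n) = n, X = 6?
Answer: 10074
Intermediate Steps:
d = 0 (d = 6 - 1*6 = 6 - 6 = 0)
-73*(d - 138) = -73*(0 - 138) = -73*(-138) = 10074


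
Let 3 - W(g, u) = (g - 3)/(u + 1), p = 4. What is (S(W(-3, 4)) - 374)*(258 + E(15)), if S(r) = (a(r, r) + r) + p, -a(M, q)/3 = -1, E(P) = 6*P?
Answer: -631272/5 ≈ -1.2625e+5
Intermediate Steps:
a(M, q) = 3 (a(M, q) = -3*(-1) = 3)
W(g, u) = 3 - (-3 + g)/(1 + u) (W(g, u) = 3 - (g - 3)/(u + 1) = 3 - (-3 + g)/(1 + u))
S(r) = 7 + r (S(r) = (3 + r) + 4 = 7 + r)
(S(W(-3, 4)) - 374)*(258 + E(15)) = ((7 + (6 - 1*(-3) + 3*4)/(1 + 4)) - 374)*(258 + 6*15) = ((7 + (6 + 3 + 12)/5) - 374)*(258 + 90) = ((7 + (⅕)*21) - 374)*348 = ((7 + 21/5) - 374)*348 = (56/5 - 374)*348 = -1814/5*348 = -631272/5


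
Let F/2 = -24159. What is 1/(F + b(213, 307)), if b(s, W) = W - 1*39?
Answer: -1/48050 ≈ -2.0812e-5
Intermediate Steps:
F = -48318 (F = 2*(-24159) = -48318)
b(s, W) = -39 + W (b(s, W) = W - 39 = -39 + W)
1/(F + b(213, 307)) = 1/(-48318 + (-39 + 307)) = 1/(-48318 + 268) = 1/(-48050) = -1/48050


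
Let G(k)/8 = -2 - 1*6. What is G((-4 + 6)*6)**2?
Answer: 4096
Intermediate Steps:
G(k) = -64 (G(k) = 8*(-2 - 1*6) = 8*(-2 - 6) = 8*(-8) = -64)
G((-4 + 6)*6)**2 = (-64)**2 = 4096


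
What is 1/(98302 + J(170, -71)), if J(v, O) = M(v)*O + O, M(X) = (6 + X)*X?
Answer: -1/2026089 ≈ -4.9356e-7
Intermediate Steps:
M(X) = X*(6 + X)
J(v, O) = O + O*v*(6 + v) (J(v, O) = (v*(6 + v))*O + O = O*v*(6 + v) + O = O + O*v*(6 + v))
1/(98302 + J(170, -71)) = 1/(98302 - 71*(1 + 170*(6 + 170))) = 1/(98302 - 71*(1 + 170*176)) = 1/(98302 - 71*(1 + 29920)) = 1/(98302 - 71*29921) = 1/(98302 - 2124391) = 1/(-2026089) = -1/2026089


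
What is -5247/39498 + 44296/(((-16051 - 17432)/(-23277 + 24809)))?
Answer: -893522702119/440837178 ≈ -2026.9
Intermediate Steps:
-5247/39498 + 44296/(((-16051 - 17432)/(-23277 + 24809))) = -5247*1/39498 + 44296/((-33483/1532)) = -1749/13166 + 44296/((-33483*1/1532)) = -1749/13166 + 44296/(-33483/1532) = -1749/13166 + 44296*(-1532/33483) = -1749/13166 - 67861472/33483 = -893522702119/440837178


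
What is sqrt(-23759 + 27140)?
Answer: 7*sqrt(69) ≈ 58.146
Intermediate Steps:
sqrt(-23759 + 27140) = sqrt(3381) = 7*sqrt(69)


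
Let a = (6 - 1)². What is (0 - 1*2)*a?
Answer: -50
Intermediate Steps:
a = 25 (a = 5² = 25)
(0 - 1*2)*a = (0 - 1*2)*25 = (0 - 2)*25 = -2*25 = -50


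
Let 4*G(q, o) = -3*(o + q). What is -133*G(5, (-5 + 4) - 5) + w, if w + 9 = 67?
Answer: -167/4 ≈ -41.750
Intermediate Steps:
w = 58 (w = -9 + 67 = 58)
G(q, o) = -3*o/4 - 3*q/4 (G(q, o) = (-3*(o + q))/4 = (-3*o - 3*q)/4 = -3*o/4 - 3*q/4)
-133*G(5, (-5 + 4) - 5) + w = -133*(-3*((-5 + 4) - 5)/4 - ¾*5) + 58 = -133*(-3*(-1 - 5)/4 - 15/4) + 58 = -133*(-¾*(-6) - 15/4) + 58 = -133*(9/2 - 15/4) + 58 = -133*¾ + 58 = -399/4 + 58 = -167/4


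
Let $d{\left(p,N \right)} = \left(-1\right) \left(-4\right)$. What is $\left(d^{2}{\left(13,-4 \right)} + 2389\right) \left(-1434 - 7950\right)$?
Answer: $-22568520$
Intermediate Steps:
$d{\left(p,N \right)} = 4$
$\left(d^{2}{\left(13,-4 \right)} + 2389\right) \left(-1434 - 7950\right) = \left(4^{2} + 2389\right) \left(-1434 - 7950\right) = \left(16 + 2389\right) \left(-9384\right) = 2405 \left(-9384\right) = -22568520$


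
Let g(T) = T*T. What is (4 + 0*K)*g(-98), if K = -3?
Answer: 38416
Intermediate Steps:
g(T) = T**2
(4 + 0*K)*g(-98) = (4 + 0*(-3))*(-98)**2 = (4 + 0)*9604 = 4*9604 = 38416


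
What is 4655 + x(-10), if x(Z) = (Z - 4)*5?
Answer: 4585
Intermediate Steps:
x(Z) = -20 + 5*Z (x(Z) = (-4 + Z)*5 = -20 + 5*Z)
4655 + x(-10) = 4655 + (-20 + 5*(-10)) = 4655 + (-20 - 50) = 4655 - 70 = 4585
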